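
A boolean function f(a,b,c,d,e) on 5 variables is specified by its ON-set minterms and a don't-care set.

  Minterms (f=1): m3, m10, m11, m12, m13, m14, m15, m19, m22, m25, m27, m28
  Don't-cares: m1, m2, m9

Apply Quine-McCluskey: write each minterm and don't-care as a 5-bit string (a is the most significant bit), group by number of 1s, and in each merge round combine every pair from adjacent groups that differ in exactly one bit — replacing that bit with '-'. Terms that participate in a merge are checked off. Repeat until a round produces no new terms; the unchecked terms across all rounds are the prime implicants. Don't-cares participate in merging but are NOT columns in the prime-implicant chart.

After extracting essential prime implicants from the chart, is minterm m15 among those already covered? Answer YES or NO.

NO

[col 0] 00001*, 00010*, 00011*, 01001*, 01010*, 01011*, 01100*, 01101*, 01110*, 01111*, 10011*, 10110, 11001*, 11011*, 11100*
[col 1] -0011*, -1001*, -1011*, -1100, 0-001*, 0-010*, 0-011*, 000-1*, 0001-*, 01-01*, 01-10*, 01-11*, 010-1*, 0101-*, 011-0*, 011-1*, 0110-*, 0111-*, 1-011*, 110-1*
[col 2] --011, -10-1, 0-0-1, 0-01-, 01--1, 01-1-, 011--
Prime implicants: --011, -10-1, -1100, 0-0-1, 0-01-, 01--1, 01-1-, 011--, 10110
PI chart (minterm → PIs covering it):
  3 | --011,0-0-1,0-01-
  10 | 0-01-,01-1-
  11 | --011,-10-1,0-0-1,0-01-,01--1,01-1-
  12 | -1100,011--
  13 | 01--1,011--
  14 | 01-1-,011--
  15 | 01--1,01-1-,011--
  19 | --011  (sole → essential)
  22 | 10110  (sole → essential)
  25 | -10-1  (sole → essential)
  27 | --011,-10-1
  28 | -1100  (sole → essential)
Essential prime implicants: --011, -10-1, -1100, 10110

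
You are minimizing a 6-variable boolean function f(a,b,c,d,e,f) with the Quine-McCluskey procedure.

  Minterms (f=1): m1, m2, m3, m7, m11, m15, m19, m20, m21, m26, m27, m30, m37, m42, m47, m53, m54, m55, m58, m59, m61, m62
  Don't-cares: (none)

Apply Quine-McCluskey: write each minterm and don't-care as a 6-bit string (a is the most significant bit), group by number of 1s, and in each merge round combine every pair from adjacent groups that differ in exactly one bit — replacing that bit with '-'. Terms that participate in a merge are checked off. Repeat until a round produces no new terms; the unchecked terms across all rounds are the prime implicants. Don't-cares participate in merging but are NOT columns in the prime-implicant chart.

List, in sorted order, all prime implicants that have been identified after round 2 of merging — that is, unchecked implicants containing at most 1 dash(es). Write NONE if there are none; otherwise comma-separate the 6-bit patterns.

Round 0: 000001✓ 000010✓ 000011✓ 000111✓ 001011✓ 001111✓ 010011✓ 010100✓ 010101✓ 011010✓ 011011✓ 011110✓ 100101✓ 101010✓ 101111✓ 110101✓ 110110✓ 110111✓ 111010✓ 111011✓ 111101✓ 111110✓
Round 1: -01111 -10101 -11010✓ -11011✓ -11110✓ 0-0011✓ 0-1011✓ 00-011✓ 00-111✓ 000-11✓ 0000-1 00001- 001-11✓ 01-011✓ 01010- 011-10✓ 01101-✓ 1-0101 1-1010 11-101 11-110 1101-1 11011- 111-10✓ 11101-✓
Round 2: -11-10 -1101- 0--011 00--11
PIs = {-01111, -10101, -11-10, -1101-, 0--011, 00--11, 0000-1, 00001-, 01010-, 1-0101, 1-1010, 11-101, 11-110, 1101-1, 11011-}

-01111, -10101, 0000-1, 00001-, 01010-, 1-0101, 1-1010, 11-101, 11-110, 1101-1, 11011-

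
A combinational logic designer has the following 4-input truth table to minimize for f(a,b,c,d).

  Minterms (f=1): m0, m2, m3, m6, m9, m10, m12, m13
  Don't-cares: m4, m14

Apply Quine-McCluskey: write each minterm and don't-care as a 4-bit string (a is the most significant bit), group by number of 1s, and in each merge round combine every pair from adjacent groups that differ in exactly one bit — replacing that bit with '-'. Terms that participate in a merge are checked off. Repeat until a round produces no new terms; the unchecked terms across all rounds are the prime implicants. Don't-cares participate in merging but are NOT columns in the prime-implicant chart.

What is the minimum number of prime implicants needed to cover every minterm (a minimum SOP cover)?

5

[col 0] 0000*, 0010*, 0011*, 0100*, 0110*, 1001*, 1010*, 1100*, 1101*, 1110*
[col 1] -010*, -100*, -110*, 0-00*, 0-10*, 00-0*, 001-, 01-0*, 1-01, 1-10*, 11-0*, 110-
[col 2] --10, -1-0, 0--0
Prime implicants: --10, -1-0, 0--0, 001-, 1-01, 110-
PI chart (minterm → PIs covering it):
  0 | 0--0  (sole → essential)
  2 | --10,0--0,001-
  3 | 001-  (sole → essential)
  6 | --10,-1-0,0--0
  9 | 1-01  (sole → essential)
  10 | --10  (sole → essential)
  12 | -1-0,110-
  13 | 1-01,110-
Essential prime implicants: --10, 0--0, 001-, 1-01
Petrick residual → -1-0
Minimum SOP uses 5 PIs: cd' + bd' + a'd' + a'b'c + ac'd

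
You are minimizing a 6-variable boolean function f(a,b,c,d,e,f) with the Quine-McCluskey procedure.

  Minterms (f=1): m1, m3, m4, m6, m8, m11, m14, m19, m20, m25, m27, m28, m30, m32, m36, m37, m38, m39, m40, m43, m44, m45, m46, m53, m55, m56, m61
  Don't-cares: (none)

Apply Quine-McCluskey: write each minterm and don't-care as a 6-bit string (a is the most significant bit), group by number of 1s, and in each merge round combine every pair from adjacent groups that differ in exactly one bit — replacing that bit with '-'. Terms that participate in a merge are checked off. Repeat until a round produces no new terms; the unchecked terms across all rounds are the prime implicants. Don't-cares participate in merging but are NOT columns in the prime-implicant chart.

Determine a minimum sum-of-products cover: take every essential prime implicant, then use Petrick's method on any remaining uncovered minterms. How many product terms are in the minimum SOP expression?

Round 0: 000001✓ 000011✓ 000100✓ 000110✓ 001000✓ 001011✓ 001110✓ 010011✓ 010100✓ 011001✓ 011011✓ 011100✓ 011110✓ 100000✓ 100100✓ 100101✓ 100110✓ 100111✓ 101000✓ 101011✓ 101100✓ 101101✓ 101110✓ 110101✓ 110111✓ 111000✓ 111101✓
Round 1: -00100✓ -00110✓ -01000 -01011 -01110✓ 0-0011✓ 0-0100 0-1011✓ 0-1110 00-011✓ 00-110✓ 0000-1 0001-0✓ 01-011✓ 01-100 0110-1 0111-0 1-0101✓ 1-0111✓ 1-1000 1-1101✓ 10-000✓ 10-100✓ 10-101✓ 10-110✓ 100-00✓ 1001-0✓ 1001-1✓ 10010-✓ 10011-✓ 101-00✓ 1011-0✓ 10110-✓ 11-101✓ 1101-1✓
Round 2: -0-110 -001-0 0--011 1--101 1-01-1 10--00 10-1-0 10-10- 1001--
PIs = {-0-110, -001-0, -01000, -01011, 0--011, 0-0100, 0-1110, 0000-1, 01-100, 0110-1, 0111-0, 1--101, 1-01-1, 1-1000, 10--00, 10-1-0, 10-10-, 1001--}
Coverage chart:
  m1: 0000-1 ←essential
  m3: 0--011,0000-1
  m4: -001-0,0-0100
  m6: -0-110,-001-0
  m8: -01000 ←essential
  m11: -01011,0--011
  m14: -0-110,0-1110
  m19: 0--011 ←essential
  m20: 0-0100,01-100
  m25: 0110-1 ←essential
  m27: 0--011,0110-1
  m28: 01-100,0111-0
  m30: 0-1110,0111-0
  m32: 10--00 ←essential
  m36: -001-0,10--00,10-1-0,10-10-,1001--
  m37: 1--101,1-01-1,10-10-,1001--
  m38: -0-110,-001-0,10-1-0,1001--
  m39: 1-01-1,1001--
  m40: -01000,1-1000,10--00
  m43: -01011 ←essential
  m44: 10--00,10-1-0,10-10-
  m45: 1--101,10-10-
  m46: -0-110,10-1-0
  m53: 1--101,1-01-1
  m55: 1-01-1 ←essential
  m56: 1-1000 ←essential
  m61: 1--101 ←essential
Essential: -01000, -01011, 0--011, 0000-1, 0110-1, 1--101, 1-01-1, 1-1000, 10--00
Petrick residual → -0-110, 0-0100, 0111-0
Min cover (12 terms): b'def' + b'cd'e'f' + b'cd'ef + a'd'ef + a'c'de'f' + a'b'c'd'f + a'bcd'f + a'bcdf' + ade'f + ac'df + acd'e'f' + ab'e'f'

12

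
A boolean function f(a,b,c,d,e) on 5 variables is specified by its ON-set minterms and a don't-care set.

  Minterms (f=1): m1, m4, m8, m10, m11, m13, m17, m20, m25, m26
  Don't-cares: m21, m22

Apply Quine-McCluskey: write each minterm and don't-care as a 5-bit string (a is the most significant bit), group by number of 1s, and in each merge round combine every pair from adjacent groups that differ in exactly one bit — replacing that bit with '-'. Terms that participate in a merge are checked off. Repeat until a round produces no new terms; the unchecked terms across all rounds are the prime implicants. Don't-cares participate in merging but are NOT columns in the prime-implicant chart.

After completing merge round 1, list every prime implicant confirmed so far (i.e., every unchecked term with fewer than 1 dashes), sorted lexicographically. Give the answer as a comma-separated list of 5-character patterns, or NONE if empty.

[col 0] 00001*, 00100*, 01000*, 01010*, 01011*, 01101, 10001*, 10100*, 10101*, 10110*, 11001*, 11010*
[col 1] -0001, -0100, -1010, 010-0, 0101-, 1-001, 10-01, 101-0, 1010-
Prime implicants: -0001, -0100, -1010, 010-0, 0101-, 01101, 1-001, 10-01, 101-0, 1010-

01101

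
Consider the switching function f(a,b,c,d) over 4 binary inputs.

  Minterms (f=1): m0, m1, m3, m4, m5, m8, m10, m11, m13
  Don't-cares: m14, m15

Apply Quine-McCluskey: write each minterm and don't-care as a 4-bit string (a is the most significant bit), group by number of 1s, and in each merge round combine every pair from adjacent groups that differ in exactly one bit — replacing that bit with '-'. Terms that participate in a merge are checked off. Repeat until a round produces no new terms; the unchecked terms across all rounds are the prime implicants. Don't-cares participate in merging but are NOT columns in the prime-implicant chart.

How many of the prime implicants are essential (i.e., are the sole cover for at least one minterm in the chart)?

1

[col 0] 0000*, 0001*, 0011*, 0100*, 0101*, 1000*, 1010*, 1011*, 1101*, 1110*, 1111*
[col 1] -000, -011, -101, 0-00*, 0-01*, 00-1, 000-*, 010-*, 1-10*, 1-11*, 10-0, 101-*, 11-1, 111-*
[col 2] 0-0-, 1-1-
Prime implicants: -000, -011, -101, 0-0-, 00-1, 1-1-, 10-0, 11-1
PI chart (minterm → PIs covering it):
  0 | -000,0-0-
  1 | 0-0-,00-1
  3 | -011,00-1
  4 | 0-0-  (sole → essential)
  5 | -101,0-0-
  8 | -000,10-0
  10 | 1-1-,10-0
  11 | -011,1-1-
  13 | -101,11-1
Essential prime implicants: 0-0-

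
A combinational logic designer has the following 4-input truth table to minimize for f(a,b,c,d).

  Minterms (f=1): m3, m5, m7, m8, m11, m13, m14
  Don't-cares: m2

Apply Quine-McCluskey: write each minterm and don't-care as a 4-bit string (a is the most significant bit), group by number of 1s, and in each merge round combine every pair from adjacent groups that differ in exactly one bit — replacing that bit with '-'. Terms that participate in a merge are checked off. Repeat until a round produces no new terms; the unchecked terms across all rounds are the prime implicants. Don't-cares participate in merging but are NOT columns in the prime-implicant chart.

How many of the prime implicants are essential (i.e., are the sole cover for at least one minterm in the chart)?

4

size-2^0 implicants → 0010(✓)  0011(✓)  0101(✓)  0111(✓)  1000  1011(✓)  1101(✓)  1110
size-2^1 implicants → -011  -101  0-11  001-  01-1
Unchecked terms (primes): -011, -101, 0-11, 001-, 01-1, 1000, 1110
Minterm coverage:
  m3 ⊆ -011,0-11,001-
  m5 ⊆ -101,01-1
  m7 ⊆ 0-11,01-1
  m8 ⊆ 1000 [E]
  m11 ⊆ -011 [E]
  m13 ⊆ -101 [E]
  m14 ⊆ 1110 [E]
E = {-011, -101, 1000, 1110}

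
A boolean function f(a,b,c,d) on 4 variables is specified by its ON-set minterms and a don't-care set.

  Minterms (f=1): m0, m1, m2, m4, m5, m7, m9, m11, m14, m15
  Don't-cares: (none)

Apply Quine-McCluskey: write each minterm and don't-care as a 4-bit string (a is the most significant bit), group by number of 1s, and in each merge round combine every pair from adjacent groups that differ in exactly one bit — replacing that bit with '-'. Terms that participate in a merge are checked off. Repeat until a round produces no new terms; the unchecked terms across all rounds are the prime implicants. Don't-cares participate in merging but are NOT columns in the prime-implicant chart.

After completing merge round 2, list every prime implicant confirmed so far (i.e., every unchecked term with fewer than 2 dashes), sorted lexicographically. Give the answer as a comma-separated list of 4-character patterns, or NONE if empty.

size-2^0 implicants → 0000(✓)  0001(✓)  0010(✓)  0100(✓)  0101(✓)  0111(✓)  1001(✓)  1011(✓)  1110(✓)  1111(✓)
size-2^1 implicants → -001  -111  0-00(✓)  0-01(✓)  00-0  000-(✓)  01-1  010-(✓)  1-11  10-1  111-
size-2^2 implicants → 0-0-
Unchecked terms (primes): -001, -111, 0-0-, 00-0, 01-1, 1-11, 10-1, 111-

-001, -111, 00-0, 01-1, 1-11, 10-1, 111-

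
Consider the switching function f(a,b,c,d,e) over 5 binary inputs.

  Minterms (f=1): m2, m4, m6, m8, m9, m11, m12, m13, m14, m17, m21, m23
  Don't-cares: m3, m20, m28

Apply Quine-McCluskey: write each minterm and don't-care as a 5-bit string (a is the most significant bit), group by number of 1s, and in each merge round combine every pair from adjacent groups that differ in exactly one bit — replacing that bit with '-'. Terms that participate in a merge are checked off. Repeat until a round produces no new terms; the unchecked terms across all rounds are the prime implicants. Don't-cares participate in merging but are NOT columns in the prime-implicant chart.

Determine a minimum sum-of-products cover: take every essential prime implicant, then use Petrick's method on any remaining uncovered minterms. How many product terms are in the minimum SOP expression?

size-2^0 implicants → 00010(✓)  00011(✓)  00100(✓)  00110(✓)  01000(✓)  01001(✓)  01011(✓)  01100(✓)  01101(✓)  01110(✓)  10001(✓)  10100(✓)  10101(✓)  10111(✓)  11100(✓)
size-2^1 implicants → -0100(✓)  -1100(✓)  0-011  0-100(✓)  0-110(✓)  00-10  0001-  001-0(✓)  01-00(✓)  01-01(✓)  010-1  0100-(✓)  011-0(✓)  0110-(✓)  1-100(✓)  10-01  101-1  1010-
size-2^2 implicants → --100  0-1-0  01-0-
Unchecked terms (primes): --100, 0-011, 0-1-0, 00-10, 0001-, 01-0-, 010-1, 10-01, 101-1, 1010-
Minterm coverage:
  m2 ⊆ 00-10,0001-
  m4 ⊆ --100,0-1-0
  m6 ⊆ 0-1-0,00-10
  m8 ⊆ 01-0- [E]
  m9 ⊆ 01-0-,010-1
  m11 ⊆ 0-011,010-1
  m12 ⊆ --100,0-1-0,01-0-
  m13 ⊆ 01-0- [E]
  m14 ⊆ 0-1-0 [E]
  m17 ⊆ 10-01 [E]
  m21 ⊆ 10-01,101-1,1010-
  m23 ⊆ 101-1 [E]
E = {0-1-0, 01-0-, 10-01, 101-1}
Petrick residual → 0-011, 00-10
Cover = a'c'de + a'ce' + a'b'de' + a'bd' + ab'd'e + ab'ce  |cover|=6

6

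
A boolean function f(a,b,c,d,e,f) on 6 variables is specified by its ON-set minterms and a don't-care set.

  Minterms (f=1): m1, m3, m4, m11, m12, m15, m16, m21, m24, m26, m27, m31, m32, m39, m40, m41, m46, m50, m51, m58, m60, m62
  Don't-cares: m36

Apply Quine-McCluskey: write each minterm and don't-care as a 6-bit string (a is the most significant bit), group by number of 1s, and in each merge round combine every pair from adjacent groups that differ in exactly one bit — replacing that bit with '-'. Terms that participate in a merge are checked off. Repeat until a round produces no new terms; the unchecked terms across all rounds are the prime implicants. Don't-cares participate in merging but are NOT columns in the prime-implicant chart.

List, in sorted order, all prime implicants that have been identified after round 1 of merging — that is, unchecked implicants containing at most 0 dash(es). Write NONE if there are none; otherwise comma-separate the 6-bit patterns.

Round 0: 000001✓ 000011✓ 000100✓ 001011✓ 001100✓ 001111✓ 010000✓ 010101 011000✓ 011010✓ 011011✓ 011111✓ 100000✓ 100100✓ 100111 101000✓ 101001✓ 101110✓ 110010✓ 110011✓ 111010✓ 111100✓ 111110✓
Round 1: -00100 -11010 0-1011✓ 0-1111✓ 00-011 00-100 0000-1 001-11✓ 01-000 011-11✓ 0110-0 01101- 1-1110 10-000 100-00 10100- 11-010 11001- 111-10 1111-0
Round 2: 0-1-11
PIs = {-00100, -11010, 0-1-11, 00-011, 00-100, 0000-1, 01-000, 010101, 0110-0, 01101-, 1-1110, 10-000, 100-00, 100111, 10100-, 11-010, 11001-, 111-10, 1111-0}

010101, 100111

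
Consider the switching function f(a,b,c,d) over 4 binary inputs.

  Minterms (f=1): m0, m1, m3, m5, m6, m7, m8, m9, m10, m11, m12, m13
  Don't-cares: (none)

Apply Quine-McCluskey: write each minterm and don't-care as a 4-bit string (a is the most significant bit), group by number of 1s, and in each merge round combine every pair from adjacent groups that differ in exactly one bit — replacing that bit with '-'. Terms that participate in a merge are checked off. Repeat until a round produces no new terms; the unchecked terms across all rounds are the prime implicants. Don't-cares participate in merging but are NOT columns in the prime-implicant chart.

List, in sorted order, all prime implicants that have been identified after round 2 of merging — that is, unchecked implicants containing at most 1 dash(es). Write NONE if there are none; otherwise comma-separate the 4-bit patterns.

[col 0] 0000*, 0001*, 0011*, 0101*, 0110*, 0111*, 1000*, 1001*, 1010*, 1011*, 1100*, 1101*
[col 1] -000*, -001*, -011*, -101*, 0-01*, 0-11*, 00-1*, 000-*, 01-1*, 011-, 1-00*, 1-01*, 10-0*, 10-1*, 100-*, 101-*, 110-*
[col 2] --01, -0-1, -00-, 0--1, 1-0-, 10--
Prime implicants: --01, -0-1, -00-, 0--1, 011-, 1-0-, 10--

011-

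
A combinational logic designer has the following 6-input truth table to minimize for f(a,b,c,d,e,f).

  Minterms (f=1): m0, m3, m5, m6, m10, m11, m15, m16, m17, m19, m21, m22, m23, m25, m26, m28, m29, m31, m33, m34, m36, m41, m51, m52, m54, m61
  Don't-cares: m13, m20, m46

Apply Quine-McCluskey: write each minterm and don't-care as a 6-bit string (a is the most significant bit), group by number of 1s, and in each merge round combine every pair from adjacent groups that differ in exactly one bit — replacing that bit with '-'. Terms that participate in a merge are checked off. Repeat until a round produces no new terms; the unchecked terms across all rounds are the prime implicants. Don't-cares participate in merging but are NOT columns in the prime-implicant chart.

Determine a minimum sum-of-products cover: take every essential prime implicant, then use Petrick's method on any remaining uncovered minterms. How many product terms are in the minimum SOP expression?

15

size-2^0 implicants → 000000(✓)  000011(✓)  000101(✓)  000110(✓)  001010(✓)  001011(✓)  001101(✓)  001111(✓)  010000(✓)  010001(✓)  010011(✓)  010100(✓)  010101(✓)  010110(✓)  010111(✓)  011001(✓)  011010(✓)  011100(✓)  011101(✓)  011111(✓)  100001(✓)  100010  100100(✓)  101001(✓)  101110  110011(✓)  110100(✓)  110110(✓)  111101(✓)
size-2^1 implicants → -10011  -10100(✓)  -10110(✓)  -11101  0-0000  0-0011  0-0101(✓)  0-0110  0-1010  0-1101(✓)  0-1111(✓)  00-011  00-101(✓)  001-11  00101-  0011-1(✓)  01-001(✓)  01-100(✓)  01-101(✓)  01-111(✓)  010-00(✓)  010-01(✓)  010-11(✓)  0100-1(✓)  01000-(✓)  0101-0(✓)  0101-1(✓)  01010-(✓)  01011-(✓)  011-01(✓)  0111-1(✓)  01110-(✓)  1-0100  10-001  1101-0(✓)
size-2^2 implicants → -101-0  0--101  0-11-1  01--01  01-1-1  01-10-  010--1  010-0-  0101--
Unchecked terms (primes): -10011, -101-0, -11101, 0--101, 0-0000, 0-0011, 0-0110, 0-1010, 0-11-1, 00-011, 001-11, 00101-, 01--01, 01-1-1, 01-10-, 010--1, 010-0-, 0101--, 1-0100, 10-001, 100010, 101110
Minterm coverage:
  m0 ⊆ 0-0000 [E]
  m3 ⊆ 0-0011,00-011
  m5 ⊆ 0--101 [E]
  m6 ⊆ 0-0110 [E]
  m10 ⊆ 0-1010,00101-
  m11 ⊆ 00-011,001-11,00101-
  m15 ⊆ 0-11-1,001-11
  m16 ⊆ 0-0000,010-0-
  m17 ⊆ 01--01,010--1,010-0-
  m19 ⊆ -10011,0-0011,010--1
  m21 ⊆ 0--101,01--01,01-1-1,01-10-,010--1,010-0-,0101--
  m22 ⊆ -101-0,0-0110,0101--
  m23 ⊆ 01-1-1,010--1,0101--
  m25 ⊆ 01--01 [E]
  m26 ⊆ 0-1010 [E]
  m28 ⊆ 01-10- [E]
  m29 ⊆ -11101,0--101,0-11-1,01--01,01-1-1,01-10-
  m31 ⊆ 0-11-1,01-1-1
  m33 ⊆ 10-001 [E]
  m34 ⊆ 100010 [E]
  m36 ⊆ 1-0100 [E]
  m41 ⊆ 10-001 [E]
  m51 ⊆ -10011 [E]
  m52 ⊆ -101-0,1-0100
  m54 ⊆ -101-0 [E]
  m61 ⊆ -11101 [E]
E = {-10011, -101-0, -11101, 0--101, 0-0000, 0-0110, 0-1010, 01--01, 01-10-, 1-0100, 10-001, 100010}
Petrick residual → 0-0011, 001-11, 01-1-1
Cover = bc'd'ef + bc'df' + bcde'f + a'de'f + a'c'd'e'f' + a'c'd'ef + a'c'def' + a'cd'ef' + a'b'cef + a'be'f + a'bdf + a'bde' + ac'de'f' + ab'd'e'f + ab'c'd'ef'  |cover|=15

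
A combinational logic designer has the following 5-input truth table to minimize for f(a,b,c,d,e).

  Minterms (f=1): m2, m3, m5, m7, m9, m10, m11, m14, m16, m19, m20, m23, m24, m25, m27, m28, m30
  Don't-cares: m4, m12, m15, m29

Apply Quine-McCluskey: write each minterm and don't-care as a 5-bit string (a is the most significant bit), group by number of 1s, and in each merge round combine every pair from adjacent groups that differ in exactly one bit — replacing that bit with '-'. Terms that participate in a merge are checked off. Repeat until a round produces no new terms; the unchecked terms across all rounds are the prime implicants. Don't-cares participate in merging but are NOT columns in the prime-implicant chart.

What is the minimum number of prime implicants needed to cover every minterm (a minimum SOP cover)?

6

Round 0: 00010✓ 00011✓ 00100✓ 00101✓ 00111✓ 01001✓ 01010✓ 01011✓ 01100✓ 01110✓ 01111✓ 10000✓ 10011✓ 10100✓ 10111✓ 11000✓ 11001✓ 11011✓ 11100✓ 11101✓ 11110✓
Round 1: -0011✓ -0100✓ -0111✓ -1001✓ -1011✓ -1100✓ -1110✓ 0-010✓ 0-011✓ 0-100✓ 0-111✓ 00-11✓ 0001-✓ 001-1 0010- 01-10✓ 01-11✓ 010-1✓ 0101-✓ 011-0✓ 0111-✓ 1-000✓ 1-011✓ 1-100✓ 10-00✓ 10-11✓ 11-00✓ 11-01✓ 110-1✓ 1100-✓ 111-0✓ 1110-✓
Round 2: --011 --100 -0-11 -10-1 -11-0 0--11 0-01- 01-1- 1--00 11-0-
PIs = {--011, --100, -0-11, -10-1, -11-0, 0--11, 0-01-, 001-1, 0010-, 01-1-, 1--00, 11-0-}
Coverage chart:
  m2: 0-01- ←essential
  m3: --011,-0-11,0--11,0-01-
  m5: 001-1,0010-
  m7: -0-11,0--11,001-1
  m9: -10-1 ←essential
  m10: 0-01-,01-1-
  m11: --011,-10-1,0--11,0-01-,01-1-
  m14: -11-0,01-1-
  m16: 1--00 ←essential
  m19: --011,-0-11
  m20: --100,1--00
  m23: -0-11 ←essential
  m24: 1--00,11-0-
  m25: -10-1,11-0-
  m27: --011,-10-1
  m28: --100,-11-0,1--00,11-0-
  m30: -11-0 ←essential
Essential: -0-11, -10-1, -11-0, 0-01-, 1--00
Petrick residual → 001-1
Min cover (6 terms): b'de + bc'e + bce' + a'c'd + a'b'ce + ad'e'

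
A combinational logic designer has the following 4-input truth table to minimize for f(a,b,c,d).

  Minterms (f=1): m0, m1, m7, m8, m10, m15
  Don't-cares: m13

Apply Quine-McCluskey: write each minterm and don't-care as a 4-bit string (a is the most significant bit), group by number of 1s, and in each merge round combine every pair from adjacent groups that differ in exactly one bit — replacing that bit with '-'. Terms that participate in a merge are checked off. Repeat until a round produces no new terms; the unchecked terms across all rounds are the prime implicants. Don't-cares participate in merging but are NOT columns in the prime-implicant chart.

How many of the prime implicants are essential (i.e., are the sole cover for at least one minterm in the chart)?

3

Round 0: 0000✓ 0001✓ 0111✓ 1000✓ 1010✓ 1101✓ 1111✓
Round 1: -000 -111 000- 10-0 11-1
PIs = {-000, -111, 000-, 10-0, 11-1}
Coverage chart:
  m0: -000,000-
  m1: 000- ←essential
  m7: -111 ←essential
  m8: -000,10-0
  m10: 10-0 ←essential
  m15: -111,11-1
Essential: -111, 000-, 10-0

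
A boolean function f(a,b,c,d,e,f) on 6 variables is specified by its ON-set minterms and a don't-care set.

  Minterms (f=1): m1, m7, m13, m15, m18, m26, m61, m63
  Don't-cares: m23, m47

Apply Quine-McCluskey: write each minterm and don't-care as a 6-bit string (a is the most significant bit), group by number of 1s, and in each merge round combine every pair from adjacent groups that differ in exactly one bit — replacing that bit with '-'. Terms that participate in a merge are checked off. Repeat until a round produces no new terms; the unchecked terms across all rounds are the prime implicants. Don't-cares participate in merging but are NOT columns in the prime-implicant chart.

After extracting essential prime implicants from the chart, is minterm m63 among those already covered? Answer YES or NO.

YES

[col 0] 000001, 000111*, 001101*, 001111*, 010010*, 010111*, 011010*, 101111*, 111101*, 111111*
[col 1] -01111, 0-0111, 00-111, 0011-1, 01-010, 1-1111, 1111-1
Prime implicants: -01111, 0-0111, 00-111, 000001, 0011-1, 01-010, 1-1111, 1111-1
PI chart (minterm → PIs covering it):
  1 | 000001  (sole → essential)
  7 | 0-0111,00-111
  13 | 0011-1  (sole → essential)
  15 | -01111,00-111,0011-1
  18 | 01-010  (sole → essential)
  26 | 01-010  (sole → essential)
  61 | 1111-1  (sole → essential)
  63 | 1-1111,1111-1
Essential prime implicants: 000001, 0011-1, 01-010, 1111-1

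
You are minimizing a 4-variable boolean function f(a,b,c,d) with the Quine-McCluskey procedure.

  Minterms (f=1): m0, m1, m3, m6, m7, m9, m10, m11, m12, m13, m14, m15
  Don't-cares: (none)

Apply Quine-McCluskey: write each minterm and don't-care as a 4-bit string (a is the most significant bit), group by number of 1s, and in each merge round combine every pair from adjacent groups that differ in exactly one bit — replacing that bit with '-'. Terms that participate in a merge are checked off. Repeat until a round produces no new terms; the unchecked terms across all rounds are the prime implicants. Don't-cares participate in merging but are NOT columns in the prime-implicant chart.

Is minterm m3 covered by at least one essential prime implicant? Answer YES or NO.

NO

[col 0] 0000*, 0001*, 0011*, 0110*, 0111*, 1001*, 1010*, 1011*, 1100*, 1101*, 1110*, 1111*
[col 1] -001*, -011*, -110*, -111*, 0-11*, 00-1*, 000-, 011-*, 1-01*, 1-10*, 1-11*, 10-1*, 101-*, 11-0*, 11-1*, 110-*, 111-*
[col 2] --11, -0-1, -11-, 1--1, 1-1-, 11--
Prime implicants: --11, -0-1, -11-, 000-, 1--1, 1-1-, 11--
PI chart (minterm → PIs covering it):
  0 | 000-  (sole → essential)
  1 | -0-1,000-
  3 | --11,-0-1
  6 | -11-  (sole → essential)
  7 | --11,-11-
  9 | -0-1,1--1
  10 | 1-1-  (sole → essential)
  11 | --11,-0-1,1--1,1-1-
  12 | 11--  (sole → essential)
  13 | 1--1,11--
  14 | -11-,1-1-,11--
  15 | --11,-11-,1--1,1-1-,11--
Essential prime implicants: -11-, 000-, 1-1-, 11--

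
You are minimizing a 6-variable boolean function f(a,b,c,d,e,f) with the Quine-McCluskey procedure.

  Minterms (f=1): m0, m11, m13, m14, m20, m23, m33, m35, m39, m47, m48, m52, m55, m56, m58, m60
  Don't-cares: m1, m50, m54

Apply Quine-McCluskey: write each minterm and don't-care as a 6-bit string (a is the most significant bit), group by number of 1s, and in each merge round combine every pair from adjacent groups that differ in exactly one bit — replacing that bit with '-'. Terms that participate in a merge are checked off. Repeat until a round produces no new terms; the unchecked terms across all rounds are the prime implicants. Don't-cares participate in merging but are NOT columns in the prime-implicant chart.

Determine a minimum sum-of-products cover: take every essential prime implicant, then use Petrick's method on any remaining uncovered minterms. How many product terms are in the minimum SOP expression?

10

size-2^0 implicants → 000000(✓)  000001(✓)  001011  001101  001110  010100(✓)  010111(✓)  100001(✓)  100011(✓)  100111(✓)  101111(✓)  110000(✓)  110010(✓)  110100(✓)  110110(✓)  110111(✓)  111000(✓)  111010(✓)  111100(✓)
size-2^1 implicants → -00001  -10100  -10111  00000-  1-0111  10-111  100-11  1000-1  11-000(✓)  11-010(✓)  11-100(✓)  110-00(✓)  110-10(✓)  1100-0(✓)  1101-0(✓)  11011-  111-00(✓)  1110-0(✓)
size-2^2 implicants → 11--00  11-0-0  110--0
Unchecked terms (primes): -00001, -10100, -10111, 00000-, 001011, 001101, 001110, 1-0111, 10-111, 100-11, 1000-1, 11--00, 11-0-0, 110--0, 11011-
Minterm coverage:
  m0 ⊆ 00000- [E]
  m11 ⊆ 001011 [E]
  m13 ⊆ 001101 [E]
  m14 ⊆ 001110 [E]
  m20 ⊆ -10100 [E]
  m23 ⊆ -10111 [E]
  m33 ⊆ -00001,1000-1
  m35 ⊆ 100-11,1000-1
  m39 ⊆ 1-0111,10-111,100-11
  m47 ⊆ 10-111 [E]
  m48 ⊆ 11--00,11-0-0,110--0
  m52 ⊆ -10100,11--00,110--0
  m55 ⊆ -10111,1-0111,11011-
  m56 ⊆ 11--00,11-0-0
  m58 ⊆ 11-0-0 [E]
  m60 ⊆ 11--00 [E]
E = {-10100, -10111, 00000-, 001011, 001101, 001110, 10-111, 11--00, 11-0-0}
Petrick residual → 1000-1
Cover = bc'de'f' + bc'def + a'b'c'd'e' + a'b'cd'ef + a'b'cde'f + a'b'cdef' + ab'def + ab'c'd'f + abe'f' + abd'f'  |cover|=10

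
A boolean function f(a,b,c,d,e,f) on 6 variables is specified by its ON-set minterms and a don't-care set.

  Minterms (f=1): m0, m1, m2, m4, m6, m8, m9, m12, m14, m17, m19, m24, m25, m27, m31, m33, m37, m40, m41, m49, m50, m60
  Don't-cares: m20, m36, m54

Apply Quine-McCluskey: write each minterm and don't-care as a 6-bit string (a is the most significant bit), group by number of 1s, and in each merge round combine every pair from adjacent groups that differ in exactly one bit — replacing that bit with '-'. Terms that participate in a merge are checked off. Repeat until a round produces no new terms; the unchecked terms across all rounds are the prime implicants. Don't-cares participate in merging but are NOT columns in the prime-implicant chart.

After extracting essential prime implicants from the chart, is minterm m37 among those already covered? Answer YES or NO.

NO

[col 0] 000000*, 000001*, 000010*, 000100*, 000110*, 001000*, 001001*, 001100*, 001110*, 010001*, 010011*, 010100*, 011000*, 011001*, 011011*, 011111*, 100001*, 100100*, 100101*, 101000*, 101001*, 110001*, 110010*, 110110*, 111100
[col 1] -00001*, -00100, -01000*, -01001*, -10001*, 0-0001*, 0-0100, 0-1000*, 0-1001*, 00-000*, 00-001*, 00-100*, 00-110*, 000-00*, 000-10*, 0000-0*, 00000-*, 0001-0*, 001-00*, 00100-*, 0011-0*, 01-001*, 01-011*, 0100-1*, 011-11, 0110-1*, 01100-*, 1-0001*, 10-001*, 100-01, 10010-, 10100-*, 110-10
[col 2] --0001, -0-001, -0100-, 0--001, 0-100-, 00--00, 00-00-, 00-1-0, 000--0, 01-0-1
Prime implicants: --0001, -0-001, -00100, -0100-, 0--001, 0-0100, 0-100-, 00--00, 00-00-, 00-1-0, 000--0, 01-0-1, 011-11, 100-01, 10010-, 110-10, 111100
PI chart (minterm → PIs covering it):
  0 | 00--00,00-00-,000--0
  1 | --0001,-0-001,0--001,00-00-
  2 | 000--0  (sole → essential)
  4 | -00100,0-0100,00--00,00-1-0,000--0
  6 | 00-1-0,000--0
  8 | -0100-,0-100-,00--00,00-00-
  9 | -0-001,-0100-,0--001,0-100-,00-00-
  12 | 00--00,00-1-0
  14 | 00-1-0  (sole → essential)
  17 | --0001,0--001,01-0-1
  19 | 01-0-1  (sole → essential)
  24 | 0-100-  (sole → essential)
  25 | 0--001,0-100-,01-0-1
  27 | 01-0-1,011-11
  31 | 011-11  (sole → essential)
  33 | --0001,-0-001,100-01
  37 | 100-01,10010-
  40 | -0100-  (sole → essential)
  41 | -0-001,-0100-
  49 | --0001  (sole → essential)
  50 | 110-10  (sole → essential)
  60 | 111100  (sole → essential)
Essential prime implicants: --0001, -0100-, 0-100-, 00-1-0, 000--0, 01-0-1, 011-11, 110-10, 111100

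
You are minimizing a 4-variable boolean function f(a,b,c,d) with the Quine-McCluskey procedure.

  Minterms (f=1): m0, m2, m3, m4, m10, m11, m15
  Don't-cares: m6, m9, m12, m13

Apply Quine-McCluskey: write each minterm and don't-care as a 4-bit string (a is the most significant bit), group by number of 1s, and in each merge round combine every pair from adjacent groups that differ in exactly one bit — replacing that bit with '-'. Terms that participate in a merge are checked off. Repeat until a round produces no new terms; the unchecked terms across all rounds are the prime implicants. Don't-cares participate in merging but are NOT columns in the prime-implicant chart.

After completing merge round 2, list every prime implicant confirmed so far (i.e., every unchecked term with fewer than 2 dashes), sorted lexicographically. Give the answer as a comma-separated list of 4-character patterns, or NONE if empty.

-100, 110-

Round 0: 0000✓ 0010✓ 0011✓ 0100✓ 0110✓ 1001✓ 1010✓ 1011✓ 1100✓ 1101✓ 1111✓
Round 1: -010✓ -011✓ -100 0-00✓ 0-10✓ 00-0✓ 001-✓ 01-0✓ 1-01✓ 1-11✓ 10-1✓ 101-✓ 11-1✓ 110-
Round 2: -01- 0--0 1--1
PIs = {-01-, -100, 0--0, 1--1, 110-}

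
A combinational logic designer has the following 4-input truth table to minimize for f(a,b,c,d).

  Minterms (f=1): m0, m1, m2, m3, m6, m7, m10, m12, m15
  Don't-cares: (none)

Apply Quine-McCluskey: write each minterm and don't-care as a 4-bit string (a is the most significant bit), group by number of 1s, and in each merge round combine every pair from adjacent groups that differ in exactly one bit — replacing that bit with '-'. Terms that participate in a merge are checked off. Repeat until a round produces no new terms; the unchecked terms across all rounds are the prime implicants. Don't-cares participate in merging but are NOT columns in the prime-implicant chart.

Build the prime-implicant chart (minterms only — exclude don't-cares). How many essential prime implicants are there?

5

[col 0] 0000*, 0001*, 0010*, 0011*, 0110*, 0111*, 1010*, 1100, 1111*
[col 1] -010, -111, 0-10*, 0-11*, 00-0*, 00-1*, 000-*, 001-*, 011-*
[col 2] 0-1-, 00--
Prime implicants: -010, -111, 0-1-, 00--, 1100
PI chart (minterm → PIs covering it):
  0 | 00--  (sole → essential)
  1 | 00--  (sole → essential)
  2 | -010,0-1-,00--
  3 | 0-1-,00--
  6 | 0-1-  (sole → essential)
  7 | -111,0-1-
  10 | -010  (sole → essential)
  12 | 1100  (sole → essential)
  15 | -111  (sole → essential)
Essential prime implicants: -010, -111, 0-1-, 00--, 1100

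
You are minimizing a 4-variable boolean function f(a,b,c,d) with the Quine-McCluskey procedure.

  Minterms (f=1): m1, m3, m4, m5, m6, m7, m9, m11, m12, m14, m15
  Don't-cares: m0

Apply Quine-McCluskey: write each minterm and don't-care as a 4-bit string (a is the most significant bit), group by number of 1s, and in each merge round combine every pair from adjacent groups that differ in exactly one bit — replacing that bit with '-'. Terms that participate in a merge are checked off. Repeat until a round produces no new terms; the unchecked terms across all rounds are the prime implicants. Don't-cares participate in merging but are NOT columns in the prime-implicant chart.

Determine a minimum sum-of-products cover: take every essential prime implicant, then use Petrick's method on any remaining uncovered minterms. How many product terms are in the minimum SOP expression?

Round 0: 0000✓ 0001✓ 0011✓ 0100✓ 0101✓ 0110✓ 0111✓ 1001✓ 1011✓ 1100✓ 1110✓ 1111✓
Round 1: -001✓ -011✓ -100✓ -110✓ -111✓ 0-00✓ 0-01✓ 0-11✓ 00-1✓ 000-✓ 01-0✓ 01-1✓ 010-✓ 011-✓ 1-11✓ 10-1✓ 11-0✓ 111-✓
Round 2: --11 -0-1 -1-0 -11- 0--1 0-0- 01--
PIs = {--11, -0-1, -1-0, -11-, 0--1, 0-0-, 01--}
Coverage chart:
  m1: -0-1,0--1,0-0-
  m3: --11,-0-1,0--1
  m4: -1-0,0-0-,01--
  m5: 0--1,0-0-,01--
  m6: -1-0,-11-,01--
  m7: --11,-11-,0--1,01--
  m9: -0-1 ←essential
  m11: --11,-0-1
  m12: -1-0 ←essential
  m14: -1-0,-11-
  m15: --11,-11-
Essential: -0-1, -1-0
Petrick residual → --11, 0--1
Min cover (4 terms): cd + b'd + bd' + a'd

4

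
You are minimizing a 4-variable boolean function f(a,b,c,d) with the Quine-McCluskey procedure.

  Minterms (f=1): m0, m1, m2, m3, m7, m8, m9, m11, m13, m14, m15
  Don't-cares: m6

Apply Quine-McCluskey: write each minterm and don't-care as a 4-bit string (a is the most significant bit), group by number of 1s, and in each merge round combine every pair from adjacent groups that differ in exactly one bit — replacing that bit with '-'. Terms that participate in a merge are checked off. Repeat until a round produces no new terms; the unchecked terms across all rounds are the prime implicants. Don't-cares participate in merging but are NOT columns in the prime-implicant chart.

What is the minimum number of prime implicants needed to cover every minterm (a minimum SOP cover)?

4

Round 0: 0000✓ 0001✓ 0010✓ 0011✓ 0110✓ 0111✓ 1000✓ 1001✓ 1011✓ 1101✓ 1110✓ 1111✓
Round 1: -000✓ -001✓ -011✓ -110✓ -111✓ 0-10✓ 0-11✓ 00-0✓ 00-1✓ 000-✓ 001-✓ 011-✓ 1-01✓ 1-11✓ 10-1✓ 100-✓ 11-1✓ 111-✓
Round 2: --11 -0-1 -00- -11- 0-1- 00-- 1--1
PIs = {--11, -0-1, -00-, -11-, 0-1-, 00--, 1--1}
Coverage chart:
  m0: -00-,00--
  m1: -0-1,-00-,00--
  m2: 0-1-,00--
  m3: --11,-0-1,0-1-,00--
  m7: --11,-11-,0-1-
  m8: -00- ←essential
  m9: -0-1,-00-,1--1
  m11: --11,-0-1,1--1
  m13: 1--1 ←essential
  m14: -11- ←essential
  m15: --11,-11-,1--1
Essential: -00-, -11-, 1--1
Petrick residual → 0-1-
Min cover (4 terms): b'c' + bc + a'c + ad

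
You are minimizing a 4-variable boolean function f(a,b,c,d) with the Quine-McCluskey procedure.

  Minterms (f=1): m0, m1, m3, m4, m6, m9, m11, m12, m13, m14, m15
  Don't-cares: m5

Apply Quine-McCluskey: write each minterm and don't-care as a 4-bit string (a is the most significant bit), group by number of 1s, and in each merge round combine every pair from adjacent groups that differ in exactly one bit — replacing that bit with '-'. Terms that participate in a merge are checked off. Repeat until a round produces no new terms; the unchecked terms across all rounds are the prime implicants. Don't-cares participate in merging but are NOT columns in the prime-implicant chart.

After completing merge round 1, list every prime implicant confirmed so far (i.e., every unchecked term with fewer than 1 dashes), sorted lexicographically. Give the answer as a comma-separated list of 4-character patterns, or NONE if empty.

NONE

[col 0] 0000*, 0001*, 0011*, 0100*, 0101*, 0110*, 1001*, 1011*, 1100*, 1101*, 1110*, 1111*
[col 1] -001*, -011*, -100*, -101*, -110*, 0-00*, 0-01*, 00-1*, 000-*, 01-0*, 010-*, 1-01*, 1-11*, 10-1*, 11-0*, 11-1*, 110-*, 111-*
[col 2] --01, -0-1, -1-0, -10-, 0-0-, 1--1, 11--
Prime implicants: --01, -0-1, -1-0, -10-, 0-0-, 1--1, 11--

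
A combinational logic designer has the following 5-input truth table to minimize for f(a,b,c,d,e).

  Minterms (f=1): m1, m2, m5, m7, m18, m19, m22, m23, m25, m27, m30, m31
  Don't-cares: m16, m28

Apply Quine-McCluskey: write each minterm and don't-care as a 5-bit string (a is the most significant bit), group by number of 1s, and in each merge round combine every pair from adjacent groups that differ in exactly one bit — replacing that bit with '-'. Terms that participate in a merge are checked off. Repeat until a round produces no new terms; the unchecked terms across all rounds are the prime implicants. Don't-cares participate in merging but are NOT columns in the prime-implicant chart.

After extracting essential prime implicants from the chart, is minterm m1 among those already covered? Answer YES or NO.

Round 0: 00001✓ 00010✓ 00101✓ 00111✓ 10000✓ 10010✓ 10011✓ 10110✓ 10111✓ 11001✓ 11011✓ 11100✓ 11110✓ 11111✓
Round 1: -0010 -0111 00-01 001-1 1-011✓ 1-110✓ 1-111✓ 10-10✓ 10-11✓ 100-0 1001-✓ 1011-✓ 11-11✓ 110-1 111-0 1111-✓
Round 2: 1--11 1-11- 10-1-
PIs = {-0010, -0111, 00-01, 001-1, 1--11, 1-11-, 10-1-, 100-0, 110-1, 111-0}
Coverage chart:
  m1: 00-01 ←essential
  m2: -0010 ←essential
  m5: 00-01,001-1
  m7: -0111,001-1
  m18: -0010,10-1-,100-0
  m19: 1--11,10-1-
  m22: 1-11-,10-1-
  m23: -0111,1--11,1-11-,10-1-
  m25: 110-1 ←essential
  m27: 1--11,110-1
  m30: 1-11-,111-0
  m31: 1--11,1-11-
Essential: -0010, 00-01, 110-1

YES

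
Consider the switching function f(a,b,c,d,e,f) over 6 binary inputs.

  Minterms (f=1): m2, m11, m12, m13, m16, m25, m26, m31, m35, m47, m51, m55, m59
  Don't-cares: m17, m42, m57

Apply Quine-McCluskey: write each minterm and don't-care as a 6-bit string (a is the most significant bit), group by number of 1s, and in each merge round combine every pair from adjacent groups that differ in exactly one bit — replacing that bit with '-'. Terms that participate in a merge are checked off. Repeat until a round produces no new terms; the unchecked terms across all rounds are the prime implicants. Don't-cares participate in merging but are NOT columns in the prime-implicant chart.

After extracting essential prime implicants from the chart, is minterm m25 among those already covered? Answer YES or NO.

size-2^0 implicants → 000010  001011  001100(✓)  001101(✓)  010000(✓)  010001(✓)  011001(✓)  011010  011111  100011(✓)  101010  101111  110011(✓)  110111(✓)  111001(✓)  111011(✓)
size-2^1 implicants → -11001  00110-  01-001  01000-  1-0011  11-011  110-11  1110-1
Unchecked terms (primes): -11001, 000010, 001011, 00110-, 01-001, 01000-, 011010, 011111, 1-0011, 101010, 101111, 11-011, 110-11, 1110-1
Minterm coverage:
  m2 ⊆ 000010 [E]
  m11 ⊆ 001011 [E]
  m12 ⊆ 00110- [E]
  m13 ⊆ 00110- [E]
  m16 ⊆ 01000- [E]
  m25 ⊆ -11001,01-001
  m26 ⊆ 011010 [E]
  m31 ⊆ 011111 [E]
  m35 ⊆ 1-0011 [E]
  m47 ⊆ 101111 [E]
  m51 ⊆ 1-0011,11-011,110-11
  m55 ⊆ 110-11 [E]
  m59 ⊆ 11-011,1110-1
E = {000010, 001011, 00110-, 01000-, 011010, 011111, 1-0011, 101111, 110-11}

NO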